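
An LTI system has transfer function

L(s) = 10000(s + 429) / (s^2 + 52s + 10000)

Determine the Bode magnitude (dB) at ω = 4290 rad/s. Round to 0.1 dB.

7.4 dB

At s = jω = j4290:
zero (s+429): 429 + j4290 → |·| = √(429²+4290²) = √18588141 ≈ 4311.4, ∠ = arctan(4290/429) ≈ 84.29°
quadratic: (j4290)² + 52·j4290 + 10000 = -18394100 + j223080 → |·| ≈ 1.8395e+07, ∠ ≈ 179.31°
|L| = 10000 · 4311.4 / 1.8395e+07 ≈ 2.3438
Gain = 20 log₁₀(2.3438) ≈ 7.40 dB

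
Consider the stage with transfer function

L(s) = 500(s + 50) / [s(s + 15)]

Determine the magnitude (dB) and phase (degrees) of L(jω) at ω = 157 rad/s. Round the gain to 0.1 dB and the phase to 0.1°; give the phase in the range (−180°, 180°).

10.4 dB, -102.2°

At s = jω = j157:
zero (s+50): 50 + j157 → |·| = √(50²+157²) = √27149 ≈ 164.77, ∠ = arctan(157/50) ≈ 72.33°
pole (s+15): 15 + j157 → |·| = √(15²+157²) = √24874 ≈ 157.71, ∠ = arctan(157/15) ≈ 84.54°
pole at origin: |s| = 157, ∠ = 90.00° (in denominator)
|L| = 500 · 164.77 / 24760 ≈ 3.3273
Gain = 20 log₁₀(3.3273) ≈ 10.44 dB
∠L = 72.33° − 174.54° = -102.21°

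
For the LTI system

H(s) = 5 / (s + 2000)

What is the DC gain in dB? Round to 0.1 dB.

-52.0 dB

H(0) = 5 / (2000) = 0.0025
20 log₁₀(0.0025) ≈ -52.04 dB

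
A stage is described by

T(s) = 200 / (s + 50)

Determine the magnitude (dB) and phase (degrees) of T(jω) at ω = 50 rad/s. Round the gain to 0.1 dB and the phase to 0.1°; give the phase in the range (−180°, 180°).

At s = jω = j50:
pole (s+50): 50 + j50 → |·| = √(50²+50²) = √5000 ≈ 70.711, ∠ = arctan(50/50) ≈ 45.00°
|T| = 200 / 70.711 ≈ 2.8284
Gain = 20 log₁₀(2.8284) ≈ 9.03 dB
∠T = 0.00° − 45.00° = -45.00°

9.0 dB, -45.0°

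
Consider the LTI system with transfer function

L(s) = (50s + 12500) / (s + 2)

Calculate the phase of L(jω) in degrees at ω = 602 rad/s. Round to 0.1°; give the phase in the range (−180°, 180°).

Substitute s = j602:
Numerator: 50(j602) + 12500 = 12500 + j30100
Denominator: (j602) + 2 = 2 + j602
|N| = √(12500² + 30100²) ≈ 32592, ∠N ≈ 67.45°
|D| = √(2² + 602²) ≈ 602, ∠D ≈ 89.81°
∠L = 67.45° − 89.81° = -22.36°

-22.4°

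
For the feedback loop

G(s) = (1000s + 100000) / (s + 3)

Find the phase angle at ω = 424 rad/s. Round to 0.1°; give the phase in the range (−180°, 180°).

-12.9°

Substitute s = j424:
Numerator: 1000(j424) + 100000 = 100000 + j424000
Denominator: (j424) + 3 = 3 + j424
|N| = √(100000² + 424000²) ≈ 4.3563e+05, ∠N ≈ 76.73°
|D| = √(3² + 424²) ≈ 424.01, ∠D ≈ 89.59°
∠G = 76.73° − 89.59° = -12.86°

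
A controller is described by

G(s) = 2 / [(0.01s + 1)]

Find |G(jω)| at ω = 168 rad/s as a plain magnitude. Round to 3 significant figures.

1.02

At ω = 168 rad/s:
pole (1 + j168·0.01) = 1 + j1.68 → |·| ≈ 1.9551, ∠ ≈ 59.24°
|G| = 2 · 1 / (1.9551) ≈ 1.023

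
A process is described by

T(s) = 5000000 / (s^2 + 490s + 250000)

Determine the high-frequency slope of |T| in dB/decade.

-40 dB/decade

Each pole contributes −20 dB/decade at high frequency; each zero contributes +20 dB/decade.
Net: 0 zero(s) − 2 pole(s) → -40 dB/decade.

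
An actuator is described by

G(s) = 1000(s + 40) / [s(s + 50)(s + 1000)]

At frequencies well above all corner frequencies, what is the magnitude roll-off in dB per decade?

Each pole contributes −20 dB/decade at high frequency; each zero contributes +20 dB/decade.
Net: 1 zero(s) − 3 pole(s) → -40 dB/decade.

-40 dB/decade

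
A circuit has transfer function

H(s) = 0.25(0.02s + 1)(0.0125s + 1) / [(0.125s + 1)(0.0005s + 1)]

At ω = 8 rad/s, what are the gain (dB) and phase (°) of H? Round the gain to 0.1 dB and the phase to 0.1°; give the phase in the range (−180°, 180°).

At ω = 8 rad/s:
zero (1 + j8·0.02) = 1 + j0.16 → |·| ≈ 1.0127, ∠ ≈ 9.09°
zero (1 + j8·0.0125) = 1 + j0.1 → |·| ≈ 1.005, ∠ ≈ 5.71°
pole (1 + j8·0.125) = 1 + j1 → |·| ≈ 1.4142, ∠ ≈ 45.00°
pole (1 + j8·0.0005) = 1 + j0.004 → |·| ≈ 1, ∠ ≈ 0.23°
|H| = 0.25 · 1.0127 · 1.005 / (1.4142 · 1) ≈ 0.17992
Gain = 20 log₁₀(0.17992) ≈ -14.90 dB
∠H = (9.09° + 5.71°) − (45.00° + 0.23°) = -30.43°

-14.9 dB, -30.4°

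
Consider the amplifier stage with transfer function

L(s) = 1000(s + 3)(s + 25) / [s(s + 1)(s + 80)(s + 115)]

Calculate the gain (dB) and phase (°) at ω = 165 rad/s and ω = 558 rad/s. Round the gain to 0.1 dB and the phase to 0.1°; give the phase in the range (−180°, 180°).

ω = 165: -31.2 dB, -128.6°; ω = 558: -50.1 dB, -163.0°

At s = jω = j165:
zero (s+3): 3 + j165 → |·| = √(3²+165²) = √27234 ≈ 165.03, ∠ = arctan(165/3) ≈ 88.96°
zero (s+25): 25 + j165 → |·| = √(25²+165²) = √27850 ≈ 166.88, ∠ = arctan(165/25) ≈ 81.38°
pole (s+1): 1 + j165 → |·| = √(1²+165²) = √27226 ≈ 165, ∠ = arctan(165/1) ≈ 89.65°
pole (s+80): 80 + j165 → |·| = √(80²+165²) = √33625 ≈ 183.37, ∠ = arctan(165/80) ≈ 64.13°
pole (s+115): 115 + j165 → |·| = √(115²+165²) = √40450 ≈ 201.12, ∠ = arctan(165/115) ≈ 55.12°
pole at origin: |s| = 165, ∠ = 90.00° (in denominator)
|L| = 1000 · 27540 / 1.004e+09 ≈ 0.02743
Gain = 20 log₁₀(0.02743) ≈ -31.24 dB
∠L = 170.34° − 298.90° = -128.56°

At s = jω = j558:
zero (s+3): 3 + j558 → |·| = √(3²+558²) = √311373 ≈ 558.01, ∠ = arctan(558/3) ≈ 89.69°
zero (s+25): 25 + j558 → |·| = √(25²+558²) = √311989 ≈ 558.56, ∠ = arctan(558/25) ≈ 87.43°
pole (s+1): 1 + j558 → |·| = √(1²+558²) = √311365 ≈ 558, ∠ = arctan(558/1) ≈ 89.90°
pole (s+80): 80 + j558 → |·| = √(80²+558²) = √317764 ≈ 563.71, ∠ = arctan(558/80) ≈ 81.84°
pole (s+115): 115 + j558 → |·| = √(115²+558²) = √324589 ≈ 569.73, ∠ = arctan(558/115) ≈ 78.35°
pole at origin: |s| = 558, ∠ = 90.00° (in denominator)
|L| = 1000 · 3.1168e+05 / 9.9998e+10 ≈ 0.0031169
Gain = 20 log₁₀(0.0031169) ≈ -50.13 dB
∠L = 177.12° − 340.09° = -162.97°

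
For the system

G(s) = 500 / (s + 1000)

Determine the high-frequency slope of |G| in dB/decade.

-20 dB/decade

Each pole contributes −20 dB/decade at high frequency; each zero contributes +20 dB/decade.
Net: 0 zero(s) − 1 pole(s) → -20 dB/decade.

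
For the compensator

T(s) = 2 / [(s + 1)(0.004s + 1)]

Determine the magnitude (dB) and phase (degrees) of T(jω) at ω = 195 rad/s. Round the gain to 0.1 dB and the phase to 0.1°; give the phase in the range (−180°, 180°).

-41.8 dB, -127.7°

At ω = 195 rad/s:
pole (1 + j195·1) = 1 + j195 → |·| ≈ 195, ∠ ≈ 89.71°
pole (1 + j195·0.004) = 1 + j0.78 → |·| ≈ 1.2682, ∠ ≈ 37.95°
|T| = 2 · 1 / (195 · 1.2682) ≈ 0.0080874
Gain = 20 log₁₀(0.0080874) ≈ -41.84 dB
∠T = (0°) − (89.71° + 37.95°) = -127.66°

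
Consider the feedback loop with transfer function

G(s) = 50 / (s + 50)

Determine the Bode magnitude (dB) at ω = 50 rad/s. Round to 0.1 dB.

-3.0 dB

Substitute s = j50:
Numerator: 50 = 50 + j0
Denominator: (j50) + 50 = 50 + j50
|N| = √(50² + 0²) ≈ 50, ∠N ≈ 0.00°
|D| = √(50² + 50²) ≈ 70.711, ∠D ≈ 45.00°
|G| = 50 / 70.711 ≈ 0.7071
Gain = 20 log₁₀(0.7071) ≈ -3.01 dB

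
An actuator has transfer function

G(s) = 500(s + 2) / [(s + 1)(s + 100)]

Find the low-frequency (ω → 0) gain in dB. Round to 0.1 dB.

20.0 dB

G(0) = 500·2 / (1·100) = 10
20 log₁₀(10) ≈ 20.00 dB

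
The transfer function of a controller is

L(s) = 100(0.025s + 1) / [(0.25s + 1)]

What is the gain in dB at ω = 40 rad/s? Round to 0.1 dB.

23.0 dB

At ω = 40 rad/s:
zero (1 + j40·0.025) = 1 + j1 → |·| ≈ 1.4142, ∠ ≈ 45.00°
pole (1 + j40·0.25) = 1 + j10 → |·| ≈ 10.05, ∠ ≈ 84.29°
|L| = 100 · 1.4142 / (10.05) ≈ 14.072
Gain = 20 log₁₀(14.072) ≈ 22.97 dB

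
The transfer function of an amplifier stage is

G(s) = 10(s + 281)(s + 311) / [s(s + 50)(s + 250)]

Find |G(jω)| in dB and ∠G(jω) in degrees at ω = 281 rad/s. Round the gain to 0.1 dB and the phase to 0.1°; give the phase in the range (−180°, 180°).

-25.2 dB, -131.2°

At s = jω = j281:
zero (s+281): 281 + j281 → |·| = √(281²+281²) = √157922 ≈ 397.39, ∠ = arctan(281/281) ≈ 45.00°
zero (s+311): 311 + j281 → |·| = √(311²+281²) = √175682 ≈ 419.14, ∠ = arctan(281/311) ≈ 42.10°
pole (s+50): 50 + j281 → |·| = √(50²+281²) = √81461 ≈ 285.41, ∠ = arctan(281/50) ≈ 79.91°
pole (s+250): 250 + j281 → |·| = √(250²+281²) = √141461 ≈ 376.11, ∠ = arctan(281/250) ≈ 48.34°
pole at origin: |s| = 281, ∠ = 90.00° (in denominator)
|G| = 10 · 1.6656e+05 / 3.0164e+07 ≈ 0.055218
Gain = 20 log₁₀(0.055218) ≈ -25.16 dB
∠G = 87.10° − 218.25° = -131.15°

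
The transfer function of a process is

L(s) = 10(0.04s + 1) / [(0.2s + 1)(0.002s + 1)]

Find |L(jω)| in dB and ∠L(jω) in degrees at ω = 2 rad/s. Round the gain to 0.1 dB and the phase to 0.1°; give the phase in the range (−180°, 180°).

19.4 dB, -17.5°

At ω = 2 rad/s:
zero (1 + j2·0.04) = 1 + j0.08 → |·| ≈ 1.0032, ∠ ≈ 4.57°
pole (1 + j2·0.2) = 1 + j0.4 → |·| ≈ 1.077, ∠ ≈ 21.80°
pole (1 + j2·0.002) = 1 + j0.004 → |·| ≈ 1, ∠ ≈ 0.23°
|L| = 10 · 1.0032 / (1.077 · 1) ≈ 9.3148
Gain = 20 log₁₀(9.3148) ≈ 19.38 dB
∠L = (4.57°) − (21.80° + 0.23°) = -17.46°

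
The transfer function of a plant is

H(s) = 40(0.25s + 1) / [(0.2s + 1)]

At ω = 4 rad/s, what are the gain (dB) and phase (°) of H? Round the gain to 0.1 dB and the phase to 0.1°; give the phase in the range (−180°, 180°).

At ω = 4 rad/s:
zero (1 + j4·0.25) = 1 + j1 → |·| ≈ 1.4142, ∠ ≈ 45.00°
pole (1 + j4·0.2) = 1 + j0.8 → |·| ≈ 1.2806, ∠ ≈ 38.66°
|H| = 40 · 1.4142 / (1.2806) ≈ 44.173
Gain = 20 log₁₀(44.173) ≈ 32.90 dB
∠H = (45.00°) − (38.66°) = 6.34°

32.9 dB, 6.3°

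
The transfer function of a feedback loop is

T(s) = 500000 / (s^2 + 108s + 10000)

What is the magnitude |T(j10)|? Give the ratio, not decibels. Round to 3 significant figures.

At s = jω = j10:
quadratic: (j10)² + 108·j10 + 10000 = 9900 + j1080 → |·| ≈ 9958.7, ∠ ≈ 6.23°
|T| = 500000 / 9958.7 ≈ 50.207

50.2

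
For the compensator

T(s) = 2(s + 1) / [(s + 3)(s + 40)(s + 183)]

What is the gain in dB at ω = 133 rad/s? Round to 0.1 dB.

At s = jω = j133:
zero (s+1): 1 + j133 → |·| = √(1²+133²) = √17690 ≈ 133, ∠ = arctan(133/1) ≈ 89.57°
pole (s+3): 3 + j133 → |·| = √(3²+133²) = √17698 ≈ 133.03, ∠ = arctan(133/3) ≈ 88.71°
pole (s+40): 40 + j133 → |·| = √(40²+133²) = √19289 ≈ 138.88, ∠ = arctan(133/40) ≈ 73.26°
pole (s+183): 183 + j133 → |·| = √(183²+133²) = √51178 ≈ 226.23, ∠ = arctan(133/183) ≈ 36.01°
|T| = 2 · 133 / 4.1796e+06 ≈ 6.3642e-05
Gain = 20 log₁₀(6.3642e-05) ≈ -83.93 dB

-83.9 dB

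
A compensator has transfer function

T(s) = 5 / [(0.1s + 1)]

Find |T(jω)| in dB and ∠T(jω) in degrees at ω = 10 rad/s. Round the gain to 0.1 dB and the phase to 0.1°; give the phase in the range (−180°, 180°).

At ω = 10 rad/s:
pole (1 + j10·0.1) = 1 + j1 → |·| ≈ 1.4142, ∠ ≈ 45.00°
|T| = 5 · 1 / (1.4142) ≈ 3.5356
Gain = 20 log₁₀(3.5356) ≈ 10.97 dB
∠T = (0°) − (45.00°) = -45.00°

11.0 dB, -45.0°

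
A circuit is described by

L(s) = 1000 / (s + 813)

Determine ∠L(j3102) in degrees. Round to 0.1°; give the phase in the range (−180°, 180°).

-75.3°

Substitute s = j3102:
Numerator: 1000 = 1000 + j0
Denominator: (j3102) + 813 = 813 + j3102
|N| = √(1000² + 0²) ≈ 1000, ∠N ≈ 0.00°
|D| = √(813² + 3102²) ≈ 3206.8, ∠D ≈ 75.31°
∠L = 0.00° − 75.31° = -75.31°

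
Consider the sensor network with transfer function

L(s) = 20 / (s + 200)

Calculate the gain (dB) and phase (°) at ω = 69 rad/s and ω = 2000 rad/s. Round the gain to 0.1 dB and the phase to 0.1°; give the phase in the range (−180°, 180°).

ω = 69: -20.5 dB, -19.0°; ω = 2000: -40.0 dB, -84.3°

Substitute s = j69:
Numerator: 20 = 20 + j0
Denominator: (j69) + 200 = 200 + j69
|N| = √(20² + 0²) ≈ 20, ∠N ≈ 0.00°
|D| = √(200² + 69²) ≈ 211.57, ∠D ≈ 19.03°
|L| = 20 / 211.57 ≈ 0.094531
Gain = 20 log₁₀(0.094531) ≈ -20.49 dB
∠L = 0.00° − 19.03° = -19.03°

Substitute s = j2000:
Numerator: 20 = 20 + j0
Denominator: (j2000) + 200 = 200 + j2000
|N| = √(20² + 0²) ≈ 20, ∠N ≈ 0.00°
|D| = √(200² + 2000²) ≈ 2010, ∠D ≈ 84.29°
|L| = 20 / 2010 ≈ 0.0099502
Gain = 20 log₁₀(0.0099502) ≈ -40.04 dB
∠L = 0.00° − 84.29° = -84.29°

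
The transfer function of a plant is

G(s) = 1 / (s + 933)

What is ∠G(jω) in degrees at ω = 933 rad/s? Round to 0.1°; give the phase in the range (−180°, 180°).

At s = jω = j933:
pole (s+933): 933 + j933 → |·| = √(933²+933²) = √1740978 ≈ 1319.5, ∠ = arctan(933/933) ≈ 45.00°
∠G = 0.00° − 45.00° = -45.00°

-45.0°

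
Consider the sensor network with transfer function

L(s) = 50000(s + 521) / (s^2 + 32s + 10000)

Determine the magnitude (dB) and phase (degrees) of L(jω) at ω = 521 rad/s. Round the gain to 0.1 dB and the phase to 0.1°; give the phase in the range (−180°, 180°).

At s = jω = j521:
zero (s+521): 521 + j521 → |·| = √(521²+521²) = √542882 ≈ 736.81, ∠ = arctan(521/521) ≈ 45.00°
quadratic: (j521)² + 32·j521 + 10000 = -261441 + j16672 → |·| ≈ 2.6197e+05, ∠ ≈ 176.35°
|L| = 50000 · 736.81 / 2.6197e+05 ≈ 140.63
Gain = 20 log₁₀(140.63) ≈ 42.96 dB
∠L = 45.00° − 176.35° = -131.35°

43.0 dB, -131.4°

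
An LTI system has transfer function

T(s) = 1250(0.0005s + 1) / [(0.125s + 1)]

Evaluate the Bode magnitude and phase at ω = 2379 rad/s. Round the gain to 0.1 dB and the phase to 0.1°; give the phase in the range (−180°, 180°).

At ω = 2379 rad/s:
zero (1 + j2379·0.0005) = 1 + j1.1895 → |·| ≈ 1.554, ∠ ≈ 49.95°
pole (1 + j2379·0.125) = 1 + j297.375 → |·| ≈ 297.38, ∠ ≈ 89.81°
|T| = 1250 · 1.554 / (297.38) ≈ 6.532
Gain = 20 log₁₀(6.532) ≈ 16.30 dB
∠T = (49.95°) − (89.81°) = -39.86°

16.3 dB, -39.9°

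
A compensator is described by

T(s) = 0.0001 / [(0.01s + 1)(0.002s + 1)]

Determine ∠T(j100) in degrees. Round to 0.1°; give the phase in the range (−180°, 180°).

-56.3°

At ω = 100 rad/s:
pole (1 + j100·0.01) = 1 + j1 → |·| ≈ 1.4142, ∠ ≈ 45.00°
pole (1 + j100·0.002) = 1 + j0.2 → |·| ≈ 1.0198, ∠ ≈ 11.31°
∠T = (0°) − (45.00° + 11.31°) = -56.31°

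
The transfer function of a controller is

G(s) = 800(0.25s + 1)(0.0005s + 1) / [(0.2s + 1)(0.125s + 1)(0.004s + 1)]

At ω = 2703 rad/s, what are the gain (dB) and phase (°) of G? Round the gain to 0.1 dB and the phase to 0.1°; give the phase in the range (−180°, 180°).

-6.8 dB, -121.0°

At ω = 2703 rad/s:
zero (1 + j2703·0.25) = 1 + j675.75 → |·| ≈ 675.75, ∠ ≈ 89.92°
zero (1 + j2703·0.0005) = 1 + j1.3515 → |·| ≈ 1.6812, ∠ ≈ 53.50°
pole (1 + j2703·0.2) = 1 + j540.6 → |·| ≈ 540.6, ∠ ≈ 89.89°
pole (1 + j2703·0.125) = 1 + j337.875 → |·| ≈ 337.88, ∠ ≈ 89.83°
pole (1 + j2703·0.004) = 1 + j10.812 → |·| ≈ 10.858, ∠ ≈ 84.72°
|G| = 800 · 675.75 · 1.6812 / (540.6 · 337.88 · 10.858) ≈ 0.45825
Gain = 20 log₁₀(0.45825) ≈ -6.78 dB
∠G = (89.92° + 53.50°) − (89.89° + 89.83° + 84.72°) = -121.02°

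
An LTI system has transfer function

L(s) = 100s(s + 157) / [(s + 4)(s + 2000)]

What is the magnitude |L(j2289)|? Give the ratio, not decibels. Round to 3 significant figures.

75.5

At s = jω = j2289:
zero (s+157): 157 + j2289 → |·| = √(157²+2289²) = √5264170 ≈ 2294.4, ∠ = arctan(2289/157) ≈ 86.08°
zero at origin: s = j2289 → |·| = 2289, ∠ = 90.00°
pole (s+4): 4 + j2289 → |·| = √(4²+2289²) = √5239537 ≈ 2289, ∠ = arctan(2289/4) ≈ 89.90°
pole (s+2000): 2000 + j2289 → |·| = √(2000²+2289²) = √9239521 ≈ 3039.7, ∠ = arctan(2289/2000) ≈ 48.85°
|L| = 100 · 5.2519e+06 / 6.9579e+06 ≈ 75.481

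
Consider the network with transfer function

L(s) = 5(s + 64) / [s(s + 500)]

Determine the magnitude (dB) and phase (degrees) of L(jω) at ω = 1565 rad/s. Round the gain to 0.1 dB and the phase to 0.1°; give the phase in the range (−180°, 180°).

At s = jω = j1565:
zero (s+64): 64 + j1565 → |·| = √(64²+1565²) = √2453321 ≈ 1566.3, ∠ = arctan(1565/64) ≈ 87.66°
pole (s+500): 500 + j1565 → |·| = √(500²+1565²) = √2699225 ≈ 1642.9, ∠ = arctan(1565/500) ≈ 72.28°
pole at origin: |s| = 1565, ∠ = 90.00° (in denominator)
|L| = 5 · 1566.3 / 2.5711e+06 ≈ 0.003046
Gain = 20 log₁₀(0.003046) ≈ -50.33 dB
∠L = 87.66° − 162.28° = -74.62°

-50.3 dB, -74.6°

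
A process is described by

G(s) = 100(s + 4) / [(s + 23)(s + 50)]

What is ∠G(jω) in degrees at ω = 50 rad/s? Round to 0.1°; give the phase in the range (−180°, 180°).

-24.9°

At s = jω = j50:
zero (s+4): 4 + j50 → |·| = √(4²+50²) = √2516 ≈ 50.16, ∠ = arctan(50/4) ≈ 85.43°
pole (s+23): 23 + j50 → |·| = √(23²+50²) = √3029 ≈ 55.036, ∠ = arctan(50/23) ≈ 65.30°
pole (s+50): 50 + j50 → |·| = √(50²+50²) = √5000 ≈ 70.711, ∠ = arctan(50/50) ≈ 45.00°
∠G = 85.43° − 110.30° = -24.87°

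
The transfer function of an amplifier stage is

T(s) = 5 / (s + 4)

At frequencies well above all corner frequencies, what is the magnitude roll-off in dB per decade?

Each pole contributes −20 dB/decade at high frequency; each zero contributes +20 dB/decade.
Net: 0 zero(s) − 1 pole(s) → -20 dB/decade.

-20 dB/decade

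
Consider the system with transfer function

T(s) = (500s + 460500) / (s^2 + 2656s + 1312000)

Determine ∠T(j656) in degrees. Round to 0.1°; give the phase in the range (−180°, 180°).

Substitute s = j656:
Numerator: 500(j656) + 460500 = 460500 + j328000
Denominator: (j656)^2 + 2656(j656) + 1312000 = 881664 + j1742336
|N| = √(460500² + 328000²) ≈ 5.6537e+05, ∠N ≈ 35.46°
|D| = √(881664² + 1742336²) ≈ 1.9527e+06, ∠D ≈ 63.16°
∠T = 35.46° − 63.16° = -27.70°

-27.7°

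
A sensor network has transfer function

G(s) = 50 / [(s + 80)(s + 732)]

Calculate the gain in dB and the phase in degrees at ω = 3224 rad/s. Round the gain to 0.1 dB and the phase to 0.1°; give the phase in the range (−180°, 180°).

At s = jω = j3224:
pole (s+80): 80 + j3224 → |·| = √(80²+3224²) = √10400576 ≈ 3225, ∠ = arctan(3224/80) ≈ 88.58°
pole (s+732): 732 + j3224 → |·| = √(732²+3224²) = √10930000 ≈ 3306.1, ∠ = arctan(3224/732) ≈ 77.21°
|G| = 50 / 1.0662e+07 ≈ 4.6896e-06
Gain = 20 log₁₀(4.6896e-06) ≈ -106.58 dB
∠G = 0.00° − 165.79° = -165.79°

-106.6 dB, -165.8°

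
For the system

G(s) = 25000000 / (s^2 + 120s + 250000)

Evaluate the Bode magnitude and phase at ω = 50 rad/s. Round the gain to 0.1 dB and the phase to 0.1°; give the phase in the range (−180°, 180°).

At s = jω = j50:
quadratic: (j50)² + 120·j50 + 250000 = 247500 + j6000 → |·| ≈ 2.4757e+05, ∠ ≈ 1.39°
|G| = 25000000 / 2.4757e+05 ≈ 100.98
Gain = 20 log₁₀(100.98) ≈ 40.08 dB
∠G = 0.00° − 1.39° = -1.39°

40.1 dB, -1.4°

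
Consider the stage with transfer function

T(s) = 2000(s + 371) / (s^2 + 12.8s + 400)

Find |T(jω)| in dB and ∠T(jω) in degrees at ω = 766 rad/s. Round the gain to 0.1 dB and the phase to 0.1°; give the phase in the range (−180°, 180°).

At s = jω = j766:
zero (s+371): 371 + j766 → |·| = √(371²+766²) = √724397 ≈ 851.12, ∠ = arctan(766/371) ≈ 64.16°
quadratic: (j766)² + 12.8·j766 + 400 = -586356 + j9804.8 → |·| ≈ 5.8644e+05, ∠ ≈ 179.04°
|T| = 2000 · 851.12 / 5.8644e+05 ≈ 2.9027
Gain = 20 log₁₀(2.9027) ≈ 9.26 dB
∠T = 64.16° − 179.04° = -114.88°

9.3 dB, -114.9°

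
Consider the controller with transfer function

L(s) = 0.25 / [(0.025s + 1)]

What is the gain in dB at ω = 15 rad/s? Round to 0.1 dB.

At ω = 15 rad/s:
pole (1 + j15·0.025) = 1 + j0.375 → |·| ≈ 1.068, ∠ ≈ 20.56°
|L| = 0.25 · 1 / (1.068) ≈ 0.23408
Gain = 20 log₁₀(0.23408) ≈ -12.61 dB

-12.6 dB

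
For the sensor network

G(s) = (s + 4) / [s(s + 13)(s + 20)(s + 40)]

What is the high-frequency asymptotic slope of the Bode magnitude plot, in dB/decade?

Each pole contributes −20 dB/decade at high frequency; each zero contributes +20 dB/decade.
Net: 1 zero(s) − 4 pole(s) → -60 dB/decade.

-60 dB/decade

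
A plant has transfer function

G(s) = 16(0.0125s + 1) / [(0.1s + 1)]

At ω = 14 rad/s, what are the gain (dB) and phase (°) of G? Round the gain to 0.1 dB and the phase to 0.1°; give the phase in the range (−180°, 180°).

At ω = 14 rad/s:
zero (1 + j14·0.0125) = 1 + j0.175 → |·| ≈ 1.0152, ∠ ≈ 9.93°
pole (1 + j14·0.1) = 1 + j1.4 → |·| ≈ 1.7205, ∠ ≈ 54.46°
|G| = 16 · 1.0152 / (1.7205) ≈ 9.441
Gain = 20 log₁₀(9.441) ≈ 19.50 dB
∠G = (9.93°) − (54.46°) = -44.53°

19.5 dB, -44.5°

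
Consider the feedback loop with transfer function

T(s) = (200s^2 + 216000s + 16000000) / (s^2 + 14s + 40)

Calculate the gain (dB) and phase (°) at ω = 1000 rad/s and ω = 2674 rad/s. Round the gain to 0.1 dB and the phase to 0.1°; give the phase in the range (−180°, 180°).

Substitute s = j1000:
Numerator: 200(j1000)^2 + 216000(j1000) + 16000000 = -184000000 + j216000000
Denominator: (j1000)^2 + 14(j1000) + 40 = -999960 + j14000
|N| = √(184000000² + 216000000²) ≈ 2.8375e+08, ∠N ≈ 130.43°
|D| = √(999960² + 14000²) ≈ 1.0001e+06, ∠D ≈ 179.20°
|T| = 2.8375e+08 / 1.0001e+06 ≈ 283.72
Gain = 20 log₁₀(283.72) ≈ 49.06 dB
∠T = 130.43° − 179.20° = -48.77°

Substitute s = j2674:
Numerator: 200(j2674)^2 + 216000(j2674) + 16000000 = -1414055200 + j577584000
Denominator: (j2674)^2 + 14(j2674) + 40 = -7150236 + j37436
|N| = √(1414055200² + 577584000²) ≈ 1.5275e+09, ∠N ≈ 157.78°
|D| = √(7150236² + 37436²) ≈ 7.1503e+06, ∠D ≈ 179.70°
|T| = 1.5275e+09 / 7.1503e+06 ≈ 213.63
Gain = 20 log₁₀(213.63) ≈ 46.59 dB
∠T = 157.78° − 179.70° = -21.92°

ω = 1000: 49.1 dB, -48.8°; ω = 2674: 46.6 dB, -21.9°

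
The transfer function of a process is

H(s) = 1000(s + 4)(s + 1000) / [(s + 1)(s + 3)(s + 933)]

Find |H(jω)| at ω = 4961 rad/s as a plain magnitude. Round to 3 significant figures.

0.202

At s = jω = j4961:
zero (s+4): 4 + j4961 → |·| = √(4²+4961²) = √24611537 ≈ 4961, ∠ = arctan(4961/4) ≈ 89.95°
zero (s+1000): 1000 + j4961 → |·| = √(1000²+4961²) = √25611521 ≈ 5060.8, ∠ = arctan(4961/1000) ≈ 78.60°
pole (s+1): 1 + j4961 → |·| = √(1²+4961²) = √24611522 ≈ 4961, ∠ = arctan(4961/1) ≈ 89.99°
pole (s+3): 3 + j4961 → |·| = √(3²+4961²) = √24611530 ≈ 4961, ∠ = arctan(4961/3) ≈ 89.97°
pole (s+933): 933 + j4961 → |·| = √(933²+4961²) = √25482010 ≈ 5048, ∠ = arctan(4961/933) ≈ 79.35°
|H| = 1000 · 2.5107e+07 / 1.2424e+11 ≈ 0.20208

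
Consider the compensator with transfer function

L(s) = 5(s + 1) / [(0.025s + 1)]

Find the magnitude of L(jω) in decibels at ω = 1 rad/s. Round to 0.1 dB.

At ω = 1 rad/s:
zero (1 + j1·1) = 1 + j1 → |·| ≈ 1.4142, ∠ ≈ 45.00°
pole (1 + j1·0.025) = 1 + j0.025 → |·| ≈ 1.0003, ∠ ≈ 1.43°
|L| = 5 · 1.4142 / (1.0003) ≈ 7.0689
Gain = 20 log₁₀(7.0689) ≈ 16.99 dB

17.0 dB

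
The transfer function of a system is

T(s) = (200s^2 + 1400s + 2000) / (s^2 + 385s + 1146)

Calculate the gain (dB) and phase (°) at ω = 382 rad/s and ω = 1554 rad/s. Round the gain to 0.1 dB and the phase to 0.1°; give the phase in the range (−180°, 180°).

Substitute s = j382:
Numerator: 200(j382)^2 + 1400(j382) + 2000 = -29182800 + j534800
Denominator: (j382)^2 + 385(j382) + 1146 = -144778 + j147070
|N| = √(29182800² + 534800²) ≈ 2.9188e+07, ∠N ≈ 178.95°
|D| = √(144778² + 147070²) ≈ 2.0637e+05, ∠D ≈ 134.55°
|T| = 2.9188e+07 / 2.0637e+05 ≈ 141.44
Gain = 20 log₁₀(141.44) ≈ 43.01 dB
∠T = 178.95° − 134.55° = 44.40°

Substitute s = j1554:
Numerator: 200(j1554)^2 + 1400(j1554) + 2000 = -482981200 + j2175600
Denominator: (j1554)^2 + 385(j1554) + 1146 = -2413770 + j598290
|N| = √(482981200² + 2175600²) ≈ 4.8299e+08, ∠N ≈ 179.74°
|D| = √(2413770² + 598290²) ≈ 2.4868e+06, ∠D ≈ 166.08°
|T| = 4.8299e+08 / 2.4868e+06 ≈ 194.22
Gain = 20 log₁₀(194.22) ≈ 45.77 dB
∠T = 179.74° − 166.08° = 13.66°

ω = 382: 43.0 dB, 44.4°; ω = 1554: 45.8 dB, 13.7°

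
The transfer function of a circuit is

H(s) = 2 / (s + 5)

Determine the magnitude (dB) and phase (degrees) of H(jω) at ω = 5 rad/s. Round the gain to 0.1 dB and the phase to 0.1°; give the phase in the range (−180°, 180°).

Substitute s = j5:
Numerator: 2 = 2 + j0
Denominator: (j5) + 5 = 5 + j5
|N| = √(2² + 0²) ≈ 2, ∠N ≈ 0.00°
|D| = √(5² + 5²) ≈ 7.0711, ∠D ≈ 45.00°
|H| = 2 / 7.0711 ≈ 0.28284
Gain = 20 log₁₀(0.28284) ≈ -10.97 dB
∠H = 0.00° − 45.00° = -45.00°

-11.0 dB, -45.0°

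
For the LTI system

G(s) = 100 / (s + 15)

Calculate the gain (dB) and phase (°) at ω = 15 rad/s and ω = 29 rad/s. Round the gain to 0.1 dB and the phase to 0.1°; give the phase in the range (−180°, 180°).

At s = jω = j15:
pole (s+15): 15 + j15 → |·| = √(15²+15²) = √450 ≈ 21.213, ∠ = arctan(15/15) ≈ 45.00°
|G| = 100 / 21.213 ≈ 4.7141
Gain = 20 log₁₀(4.7141) ≈ 13.47 dB
∠G = 0.00° − 45.00° = -45.00°

At s = jω = j29:
pole (s+15): 15 + j29 → |·| = √(15²+29²) = √1066 ≈ 32.65, ∠ = arctan(29/15) ≈ 62.65°
|G| = 100 / 32.65 ≈ 3.0628
Gain = 20 log₁₀(3.0628) ≈ 9.72 dB
∠G = 0.00° − 62.65° = -62.65°

ω = 15: 13.5 dB, -45.0°; ω = 29: 9.7 dB, -62.7°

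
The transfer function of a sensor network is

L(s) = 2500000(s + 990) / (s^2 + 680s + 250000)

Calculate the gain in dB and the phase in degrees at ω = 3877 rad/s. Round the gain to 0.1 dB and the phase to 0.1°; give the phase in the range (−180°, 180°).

At s = jω = j3877:
zero (s+990): 990 + j3877 → |·| = √(990²+3877²) = √16011229 ≈ 4001.4, ∠ = arctan(3877/990) ≈ 75.68°
quadratic: (j3877)² + 680·j3877 + 250000 = -14781129 + j2636360 → |·| ≈ 1.5014e+07, ∠ ≈ 169.89°
|L| = 2500000 · 4001.4 / 1.5014e+07 ≈ 666.28
Gain = 20 log₁₀(666.28) ≈ 56.47 dB
∠L = 75.68° − 169.89° = -94.21°

56.5 dB, -94.2°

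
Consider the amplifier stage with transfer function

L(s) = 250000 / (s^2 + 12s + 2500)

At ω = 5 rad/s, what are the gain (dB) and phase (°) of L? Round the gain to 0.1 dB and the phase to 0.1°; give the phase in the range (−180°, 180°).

40.1 dB, -1.4°

At s = jω = j5:
quadratic: (j5)² + 12·j5 + 2500 = 2475 + j60 → |·| ≈ 2475.7, ∠ ≈ 1.39°
|L| = 250000 / 2475.7 ≈ 100.98
Gain = 20 log₁₀(100.98) ≈ 40.08 dB
∠L = 0.00° − 1.39° = -1.39°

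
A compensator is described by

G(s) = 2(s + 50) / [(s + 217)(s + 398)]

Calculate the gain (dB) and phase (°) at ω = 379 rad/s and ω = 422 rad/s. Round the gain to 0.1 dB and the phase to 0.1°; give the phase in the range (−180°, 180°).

At s = jω = j379:
zero (s+50): 50 + j379 → |·| = √(50²+379²) = √146141 ≈ 382.28, ∠ = arctan(379/50) ≈ 82.48°
pole (s+217): 217 + j379 → |·| = √(217²+379²) = √190730 ≈ 436.73, ∠ = arctan(379/217) ≈ 60.21°
pole (s+398): 398 + j379 → |·| = √(398²+379²) = √302045 ≈ 549.59, ∠ = arctan(379/398) ≈ 43.60°
|G| = 2 · 382.28 / 2.4002e+05 ≈ 0.0031854
Gain = 20 log₁₀(0.0031854) ≈ -49.94 dB
∠G = 82.48° − 103.81° = -21.33°

At s = jω = j422:
zero (s+50): 50 + j422 → |·| = √(50²+422²) = √180584 ≈ 424.95, ∠ = arctan(422/50) ≈ 83.24°
pole (s+217): 217 + j422 → |·| = √(217²+422²) = √225173 ≈ 474.52, ∠ = arctan(422/217) ≈ 62.79°
pole (s+398): 398 + j422 → |·| = √(398²+422²) = √336488 ≈ 580.08, ∠ = arctan(422/398) ≈ 46.68°
|G| = 2 · 424.95 / 2.7526e+05 ≈ 0.0030876
Gain = 20 log₁₀(0.0030876) ≈ -50.21 dB
∠G = 83.24° − 109.47° = -26.23°

ω = 379: -49.9 dB, -21.3°; ω = 422: -50.2 dB, -26.2°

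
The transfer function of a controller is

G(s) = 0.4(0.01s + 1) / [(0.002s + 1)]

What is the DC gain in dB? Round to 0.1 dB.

-8.0 dB

G(0) = 0.4 · 1 / 1 = 0.4
20 log₁₀(0.4) ≈ -7.96 dB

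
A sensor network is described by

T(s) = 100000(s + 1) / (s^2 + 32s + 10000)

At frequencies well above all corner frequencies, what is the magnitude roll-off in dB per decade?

Each pole contributes −20 dB/decade at high frequency; each zero contributes +20 dB/decade.
Net: 1 zero(s) − 2 pole(s) → -20 dB/decade.

-20 dB/decade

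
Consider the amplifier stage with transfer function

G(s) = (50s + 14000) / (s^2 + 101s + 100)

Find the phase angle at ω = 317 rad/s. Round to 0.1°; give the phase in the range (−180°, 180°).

Substitute s = j317:
Numerator: 50(j317) + 14000 = 14000 + j15850
Denominator: (j317)^2 + 101(j317) + 100 = -100389 + j32017
|N| = √(14000² + 15850²) ≈ 21148, ∠N ≈ 48.55°
|D| = √(100389² + 32017²) ≈ 1.0537e+05, ∠D ≈ 162.31°
∠G = 48.55° − 162.31° = -113.76°

-113.8°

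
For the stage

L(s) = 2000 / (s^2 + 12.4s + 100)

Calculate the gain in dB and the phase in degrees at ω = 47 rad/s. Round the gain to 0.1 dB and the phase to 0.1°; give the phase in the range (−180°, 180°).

At s = jω = j47:
quadratic: (j47)² + 12.4·j47 + 100 = -2109 + j582.8 → |·| ≈ 2188, ∠ ≈ 164.55°
|L| = 2000 / 2188 ≈ 0.91408
Gain = 20 log₁₀(0.91408) ≈ -0.78 dB
∠L = 0.00° − 164.55° = -164.55°

-0.8 dB, -164.6°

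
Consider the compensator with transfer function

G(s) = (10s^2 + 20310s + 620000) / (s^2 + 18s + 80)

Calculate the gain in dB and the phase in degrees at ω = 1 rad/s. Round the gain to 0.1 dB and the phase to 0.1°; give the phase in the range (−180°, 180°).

77.7 dB, -11.0°

Substitute s = j1:
Numerator: 10(j1)^2 + 20310(j1) + 620000 = 619990 + j20310
Denominator: (j1)^2 + 18(j1) + 80 = 79 + j18
|N| = √(619990² + 20310²) ≈ 6.2032e+05, ∠N ≈ 1.88°
|D| = √(79² + 18²) ≈ 81.025, ∠D ≈ 12.84°
|G| = 6.2032e+05 / 81.025 ≈ 7655.9
Gain = 20 log₁₀(7655.9) ≈ 77.68 dB
∠G = 1.88° − 12.84° = -10.96°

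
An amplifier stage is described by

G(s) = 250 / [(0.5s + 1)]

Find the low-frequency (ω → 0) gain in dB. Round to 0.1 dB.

48.0 dB

G(0) = 250 · 1 / 1 = 250
20 log₁₀(250) ≈ 47.96 dB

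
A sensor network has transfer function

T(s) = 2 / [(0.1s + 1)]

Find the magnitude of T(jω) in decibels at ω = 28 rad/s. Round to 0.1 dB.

At ω = 28 rad/s:
pole (1 + j28·0.1) = 1 + j2.8 → |·| ≈ 2.9732, ∠ ≈ 70.35°
|T| = 2 · 1 / (2.9732) ≈ 0.67268
Gain = 20 log₁₀(0.67268) ≈ -3.44 dB

-3.4 dB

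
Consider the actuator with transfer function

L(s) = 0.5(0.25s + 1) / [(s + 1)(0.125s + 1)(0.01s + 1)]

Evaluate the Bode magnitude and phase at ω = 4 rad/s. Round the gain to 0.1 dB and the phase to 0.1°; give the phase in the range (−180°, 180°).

At ω = 4 rad/s:
zero (1 + j4·0.25) = 1 + j1 → |·| ≈ 1.4142, ∠ ≈ 45.00°
pole (1 + j4·1) = 1 + j4 → |·| ≈ 4.1231, ∠ ≈ 75.96°
pole (1 + j4·0.125) = 1 + j0.5 → |·| ≈ 1.118, ∠ ≈ 26.57°
pole (1 + j4·0.01) = 1 + j0.04 → |·| ≈ 1.0008, ∠ ≈ 2.29°
|L| = 0.5 · 1.4142 / (4.1231 · 1.118 · 1.0008) ≈ 0.15327
Gain = 20 log₁₀(0.15327) ≈ -16.29 dB
∠L = (45.00°) − (75.96° + 26.57° + 2.29°) = -59.82°

-16.3 dB, -59.8°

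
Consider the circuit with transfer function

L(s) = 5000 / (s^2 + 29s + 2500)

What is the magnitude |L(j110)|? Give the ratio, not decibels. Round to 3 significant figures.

0.494

At s = jω = j110:
quadratic: (j110)² + 29·j110 + 2500 = -9600 + j3190 → |·| ≈ 10116, ∠ ≈ 161.62°
|L| = 5000 / 10116 ≈ 0.49427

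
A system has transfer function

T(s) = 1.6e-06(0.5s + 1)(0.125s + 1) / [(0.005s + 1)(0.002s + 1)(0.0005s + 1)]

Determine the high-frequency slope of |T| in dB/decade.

-20 dB/decade

Each pole contributes −20 dB/decade at high frequency; each zero contributes +20 dB/decade.
Net: 2 zero(s) − 3 pole(s) → -20 dB/decade.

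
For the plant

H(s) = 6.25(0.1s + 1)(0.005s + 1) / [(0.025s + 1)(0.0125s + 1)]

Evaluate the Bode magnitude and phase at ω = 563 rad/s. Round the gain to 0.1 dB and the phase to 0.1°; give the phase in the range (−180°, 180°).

20.4 dB, -8.4°

At ω = 563 rad/s:
zero (1 + j563·0.1) = 1 + j56.3 → |·| ≈ 56.309, ∠ ≈ 88.98°
zero (1 + j563·0.005) = 1 + j2.815 → |·| ≈ 2.9873, ∠ ≈ 70.44°
pole (1 + j563·0.025) = 1 + j14.075 → |·| ≈ 14.11, ∠ ≈ 85.94°
pole (1 + j563·0.0125) = 1 + j7.0375 → |·| ≈ 7.1082, ∠ ≈ 81.91°
|H| = 6.25 · 56.309 · 2.9873 / (14.11 · 7.1082) ≈ 10.482
Gain = 20 log₁₀(10.482) ≈ 20.41 dB
∠H = (88.98° + 70.44°) − (85.94° + 81.91°) = -8.43°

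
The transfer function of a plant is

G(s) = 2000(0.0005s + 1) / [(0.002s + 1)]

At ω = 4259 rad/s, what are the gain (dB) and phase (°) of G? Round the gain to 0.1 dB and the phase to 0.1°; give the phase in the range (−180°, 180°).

At ω = 4259 rad/s:
zero (1 + j4259·0.0005) = 1 + j2.1295 → |·| ≈ 2.3526, ∠ ≈ 64.85°
pole (1 + j4259·0.002) = 1 + j8.518 → |·| ≈ 8.5765, ∠ ≈ 83.30°
|G| = 2000 · 2.3526 / (8.5765) ≈ 548.62
Gain = 20 log₁₀(548.62) ≈ 54.79 dB
∠G = (64.85°) − (83.30°) = -18.45°

54.8 dB, -18.5°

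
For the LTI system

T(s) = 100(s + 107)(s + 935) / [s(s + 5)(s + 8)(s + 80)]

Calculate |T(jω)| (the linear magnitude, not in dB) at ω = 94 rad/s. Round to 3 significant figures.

0.130

At s = jω = j94:
zero (s+107): 107 + j94 → |·| = √(107²+94²) = √20285 ≈ 142.43, ∠ = arctan(94/107) ≈ 41.30°
zero (s+935): 935 + j94 → |·| = √(935²+94²) = √883061 ≈ 939.71, ∠ = arctan(94/935) ≈ 5.74°
pole (s+5): 5 + j94 → |·| = √(5²+94²) = √8861 ≈ 94.133, ∠ = arctan(94/5) ≈ 86.96°
pole (s+8): 8 + j94 → |·| = √(8²+94²) = √8900 ≈ 94.34, ∠ = arctan(94/8) ≈ 85.14°
pole (s+80): 80 + j94 → |·| = √(80²+94²) = √15236 ≈ 123.43, ∠ = arctan(94/80) ≈ 49.60°
pole at origin: |s| = 94, ∠ = 90.00° (in denominator)
|T| = 100 · 1.3384e+05 / 1.0304e+08 ≈ 0.12989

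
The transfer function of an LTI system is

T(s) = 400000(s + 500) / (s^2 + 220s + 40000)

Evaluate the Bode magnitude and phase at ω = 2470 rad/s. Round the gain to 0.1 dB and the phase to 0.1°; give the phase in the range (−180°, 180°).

At s = jω = j2470:
zero (s+500): 500 + j2470 → |·| = √(500²+2470²) = √6350900 ≈ 2520.1, ∠ = arctan(2470/500) ≈ 78.56°
quadratic: (j2470)² + 220·j2470 + 40000 = -6060900 + j543400 → |·| ≈ 6.0852e+06, ∠ ≈ 174.88°
|T| = 400000 · 2520.1 / 6.0852e+06 ≈ 165.65
Gain = 20 log₁₀(165.65) ≈ 44.38 dB
∠T = 78.56° − 174.88° = -96.32°

44.4 dB, -96.3°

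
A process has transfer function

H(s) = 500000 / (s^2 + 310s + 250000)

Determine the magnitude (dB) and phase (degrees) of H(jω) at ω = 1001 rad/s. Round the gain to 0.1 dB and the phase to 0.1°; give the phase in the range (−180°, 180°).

At s = jω = j1001:
quadratic: (j1001)² + 310·j1001 + 250000 = -752001 + j310310 → |·| ≈ 8.1351e+05, ∠ ≈ 157.58°
|H| = 500000 / 8.1351e+05 ≈ 0.61462
Gain = 20 log₁₀(0.61462) ≈ -4.23 dB
∠H = 0.00° − 157.58° = -157.58°

-4.2 dB, -157.6°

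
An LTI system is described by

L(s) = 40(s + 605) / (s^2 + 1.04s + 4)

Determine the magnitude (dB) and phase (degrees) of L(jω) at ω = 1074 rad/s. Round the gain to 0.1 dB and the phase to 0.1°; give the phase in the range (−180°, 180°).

At s = jω = j1074:
zero (s+605): 605 + j1074 → |·| = √(605²+1074²) = √1519501 ≈ 1232.7, ∠ = arctan(1074/605) ≈ 60.61°
quadratic: (j1074)² + 1.04·j1074 + 4 = -1153472 + j1116.96 → |·| ≈ 1.1535e+06, ∠ ≈ 179.94°
|L| = 40 · 1232.7 / 1.1535e+06 ≈ 0.042746
Gain = 20 log₁₀(0.042746) ≈ -27.38 dB
∠L = 60.61° − 179.94° = -119.33°

-27.4 dB, -119.3°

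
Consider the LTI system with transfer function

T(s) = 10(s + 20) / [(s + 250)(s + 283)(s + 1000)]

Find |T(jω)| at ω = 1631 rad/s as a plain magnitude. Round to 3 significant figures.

At s = jω = j1631:
zero (s+20): 20 + j1631 → |·| = √(20²+1631²) = √2660561 ≈ 1631.1, ∠ = arctan(1631/20) ≈ 89.30°
pole (s+250): 250 + j1631 → |·| = √(250²+1631²) = √2722661 ≈ 1650, ∠ = arctan(1631/250) ≈ 81.29°
pole (s+283): 283 + j1631 → |·| = √(283²+1631²) = √2740250 ≈ 1655.4, ∠ = arctan(1631/283) ≈ 80.16°
pole (s+1000): 1000 + j1631 → |·| = √(1000²+1631²) = √3660161 ≈ 1913.2, ∠ = arctan(1631/1000) ≈ 58.49°
|T| = 10 · 1631.1 / 5.2257e+09 ≈ 3.1213e-06

3.12e-06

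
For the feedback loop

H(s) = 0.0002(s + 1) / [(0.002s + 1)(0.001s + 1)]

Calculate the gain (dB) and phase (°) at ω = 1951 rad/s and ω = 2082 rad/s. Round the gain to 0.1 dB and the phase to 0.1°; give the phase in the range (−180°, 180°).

At ω = 1951 rad/s:
zero (1 + j1951·1) = 1 + j1951 → |·| ≈ 1951, ∠ ≈ 89.97°
pole (1 + j1951·0.002) = 1 + j3.902 → |·| ≈ 4.0281, ∠ ≈ 75.63°
pole (1 + j1951·0.001) = 1 + j1.951 → |·| ≈ 2.1924, ∠ ≈ 62.86°
|H| = 0.0002 · 1951 / (4.0281 · 2.1924) ≈ 0.044184
Gain = 20 log₁₀(0.044184) ≈ -27.09 dB
∠H = (89.97°) − (75.63° + 62.86°) = -48.52°

At ω = 2082 rad/s:
zero (1 + j2082·1) = 1 + j2082 → |·| ≈ 2082, ∠ ≈ 89.97°
pole (1 + j2082·0.002) = 1 + j4.164 → |·| ≈ 4.2824, ∠ ≈ 76.50°
pole (1 + j2082·0.001) = 1 + j2.082 → |·| ≈ 2.3097, ∠ ≈ 64.34°
|H| = 0.0002 · 2082 / (4.2824 · 2.3097) ≈ 0.042099
Gain = 20 log₁₀(0.042099) ≈ -27.51 dB
∠H = (89.97°) − (76.50° + 64.34°) = -50.87°

ω = 1951: -27.1 dB, -48.5°; ω = 2082: -27.5 dB, -50.9°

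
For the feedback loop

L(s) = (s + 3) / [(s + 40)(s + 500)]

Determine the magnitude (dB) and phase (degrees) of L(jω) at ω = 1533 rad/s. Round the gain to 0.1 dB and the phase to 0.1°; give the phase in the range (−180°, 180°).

-64.2 dB, -70.6°

At s = jω = j1533:
zero (s+3): 3 + j1533 → |·| = √(3²+1533²) = √2350098 ≈ 1533, ∠ = arctan(1533/3) ≈ 89.89°
pole (s+40): 40 + j1533 → |·| = √(40²+1533²) = √2351689 ≈ 1533.5, ∠ = arctan(1533/40) ≈ 88.51°
pole (s+500): 500 + j1533 → |·| = √(500²+1533²) = √2600089 ≈ 1612.5, ∠ = arctan(1533/500) ≈ 71.94°
|L| = 1 · 1533 / 2.4728e+06 ≈ 0.00061995
Gain = 20 log₁₀(0.00061995) ≈ -64.15 dB
∠L = 89.89° − 160.45° = -70.56°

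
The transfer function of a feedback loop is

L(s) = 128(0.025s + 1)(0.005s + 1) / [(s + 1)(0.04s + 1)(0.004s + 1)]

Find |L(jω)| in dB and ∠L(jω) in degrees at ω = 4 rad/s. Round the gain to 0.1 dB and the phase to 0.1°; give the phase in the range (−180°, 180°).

At ω = 4 rad/s:
zero (1 + j4·0.025) = 1 + j0.1 → |·| ≈ 1.005, ∠ ≈ 5.71°
zero (1 + j4·0.005) = 1 + j0.02 → |·| ≈ 1.0002, ∠ ≈ 1.15°
pole (1 + j4·1) = 1 + j4 → |·| ≈ 4.1231, ∠ ≈ 75.96°
pole (1 + j4·0.04) = 1 + j0.16 → |·| ≈ 1.0127, ∠ ≈ 9.09°
pole (1 + j4·0.004) = 1 + j0.016 → |·| ≈ 1.0001, ∠ ≈ 0.92°
|L| = 128 · 1.005 · 1.0002 / (4.1231 · 1.0127 · 1.0001) ≈ 30.812
Gain = 20 log₁₀(30.812) ≈ 29.77 dB
∠L = (5.71° + 1.15°) − (75.96° + 9.09° + 0.92°) = -79.11°

29.8 dB, -79.1°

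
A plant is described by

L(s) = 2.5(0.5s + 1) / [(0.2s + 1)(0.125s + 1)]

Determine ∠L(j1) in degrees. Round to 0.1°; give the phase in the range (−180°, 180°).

8.1°

At ω = 1 rad/s:
zero (1 + j1·0.5) = 1 + j0.5 → |·| ≈ 1.118, ∠ ≈ 26.57°
pole (1 + j1·0.2) = 1 + j0.2 → |·| ≈ 1.0198, ∠ ≈ 11.31°
pole (1 + j1·0.125) = 1 + j0.125 → |·| ≈ 1.0078, ∠ ≈ 7.13°
∠L = (26.57°) − (11.31° + 7.13°) = 8.13°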